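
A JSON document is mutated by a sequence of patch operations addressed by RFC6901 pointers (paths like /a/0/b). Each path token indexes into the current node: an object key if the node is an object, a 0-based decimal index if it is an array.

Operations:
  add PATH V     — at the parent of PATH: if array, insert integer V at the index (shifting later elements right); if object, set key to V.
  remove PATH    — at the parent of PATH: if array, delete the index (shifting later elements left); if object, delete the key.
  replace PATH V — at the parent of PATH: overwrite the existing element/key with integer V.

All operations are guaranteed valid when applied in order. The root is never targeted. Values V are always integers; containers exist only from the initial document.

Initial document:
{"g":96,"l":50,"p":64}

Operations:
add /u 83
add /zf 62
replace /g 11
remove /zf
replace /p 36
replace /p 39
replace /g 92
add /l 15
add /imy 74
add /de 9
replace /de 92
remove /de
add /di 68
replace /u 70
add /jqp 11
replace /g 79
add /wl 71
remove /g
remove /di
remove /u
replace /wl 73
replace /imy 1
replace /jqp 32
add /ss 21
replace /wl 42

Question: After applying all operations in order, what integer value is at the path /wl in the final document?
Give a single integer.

Answer: 42

Derivation:
After op 1 (add /u 83): {"g":96,"l":50,"p":64,"u":83}
After op 2 (add /zf 62): {"g":96,"l":50,"p":64,"u":83,"zf":62}
After op 3 (replace /g 11): {"g":11,"l":50,"p":64,"u":83,"zf":62}
After op 4 (remove /zf): {"g":11,"l":50,"p":64,"u":83}
After op 5 (replace /p 36): {"g":11,"l":50,"p":36,"u":83}
After op 6 (replace /p 39): {"g":11,"l":50,"p":39,"u":83}
After op 7 (replace /g 92): {"g":92,"l":50,"p":39,"u":83}
After op 8 (add /l 15): {"g":92,"l":15,"p":39,"u":83}
After op 9 (add /imy 74): {"g":92,"imy":74,"l":15,"p":39,"u":83}
After op 10 (add /de 9): {"de":9,"g":92,"imy":74,"l":15,"p":39,"u":83}
After op 11 (replace /de 92): {"de":92,"g":92,"imy":74,"l":15,"p":39,"u":83}
After op 12 (remove /de): {"g":92,"imy":74,"l":15,"p":39,"u":83}
After op 13 (add /di 68): {"di":68,"g":92,"imy":74,"l":15,"p":39,"u":83}
After op 14 (replace /u 70): {"di":68,"g":92,"imy":74,"l":15,"p":39,"u":70}
After op 15 (add /jqp 11): {"di":68,"g":92,"imy":74,"jqp":11,"l":15,"p":39,"u":70}
After op 16 (replace /g 79): {"di":68,"g":79,"imy":74,"jqp":11,"l":15,"p":39,"u":70}
After op 17 (add /wl 71): {"di":68,"g":79,"imy":74,"jqp":11,"l":15,"p":39,"u":70,"wl":71}
After op 18 (remove /g): {"di":68,"imy":74,"jqp":11,"l":15,"p":39,"u":70,"wl":71}
After op 19 (remove /di): {"imy":74,"jqp":11,"l":15,"p":39,"u":70,"wl":71}
After op 20 (remove /u): {"imy":74,"jqp":11,"l":15,"p":39,"wl":71}
After op 21 (replace /wl 73): {"imy":74,"jqp":11,"l":15,"p":39,"wl":73}
After op 22 (replace /imy 1): {"imy":1,"jqp":11,"l":15,"p":39,"wl":73}
After op 23 (replace /jqp 32): {"imy":1,"jqp":32,"l":15,"p":39,"wl":73}
After op 24 (add /ss 21): {"imy":1,"jqp":32,"l":15,"p":39,"ss":21,"wl":73}
After op 25 (replace /wl 42): {"imy":1,"jqp":32,"l":15,"p":39,"ss":21,"wl":42}
Value at /wl: 42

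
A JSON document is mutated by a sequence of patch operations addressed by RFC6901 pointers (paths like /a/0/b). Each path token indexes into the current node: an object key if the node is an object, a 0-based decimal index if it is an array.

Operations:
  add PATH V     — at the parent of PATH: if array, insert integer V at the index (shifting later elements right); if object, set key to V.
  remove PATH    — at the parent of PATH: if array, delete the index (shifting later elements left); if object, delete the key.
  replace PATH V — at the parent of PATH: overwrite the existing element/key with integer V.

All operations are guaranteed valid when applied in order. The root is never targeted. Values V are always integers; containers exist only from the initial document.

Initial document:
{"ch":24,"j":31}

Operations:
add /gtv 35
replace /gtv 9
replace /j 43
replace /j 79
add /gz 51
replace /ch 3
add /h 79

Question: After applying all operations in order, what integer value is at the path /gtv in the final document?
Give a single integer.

Answer: 9

Derivation:
After op 1 (add /gtv 35): {"ch":24,"gtv":35,"j":31}
After op 2 (replace /gtv 9): {"ch":24,"gtv":9,"j":31}
After op 3 (replace /j 43): {"ch":24,"gtv":9,"j":43}
After op 4 (replace /j 79): {"ch":24,"gtv":9,"j":79}
After op 5 (add /gz 51): {"ch":24,"gtv":9,"gz":51,"j":79}
After op 6 (replace /ch 3): {"ch":3,"gtv":9,"gz":51,"j":79}
After op 7 (add /h 79): {"ch":3,"gtv":9,"gz":51,"h":79,"j":79}
Value at /gtv: 9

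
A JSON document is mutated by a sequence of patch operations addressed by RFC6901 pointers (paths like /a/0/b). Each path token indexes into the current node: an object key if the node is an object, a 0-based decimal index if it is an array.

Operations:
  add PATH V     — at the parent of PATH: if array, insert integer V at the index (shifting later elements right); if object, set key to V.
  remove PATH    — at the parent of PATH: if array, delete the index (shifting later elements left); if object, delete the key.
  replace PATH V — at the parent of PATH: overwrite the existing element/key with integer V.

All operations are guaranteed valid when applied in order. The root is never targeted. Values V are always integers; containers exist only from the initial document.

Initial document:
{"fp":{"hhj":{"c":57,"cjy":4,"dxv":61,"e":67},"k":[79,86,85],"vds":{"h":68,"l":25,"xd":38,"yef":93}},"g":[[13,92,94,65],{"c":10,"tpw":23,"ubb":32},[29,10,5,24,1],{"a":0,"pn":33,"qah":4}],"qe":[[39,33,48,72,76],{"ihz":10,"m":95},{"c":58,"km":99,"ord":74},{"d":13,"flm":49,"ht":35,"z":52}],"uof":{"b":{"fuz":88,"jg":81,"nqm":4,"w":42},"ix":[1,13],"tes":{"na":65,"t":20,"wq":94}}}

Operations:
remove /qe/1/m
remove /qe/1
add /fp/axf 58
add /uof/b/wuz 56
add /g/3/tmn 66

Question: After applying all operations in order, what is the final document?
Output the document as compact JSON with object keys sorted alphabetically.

After op 1 (remove /qe/1/m): {"fp":{"hhj":{"c":57,"cjy":4,"dxv":61,"e":67},"k":[79,86,85],"vds":{"h":68,"l":25,"xd":38,"yef":93}},"g":[[13,92,94,65],{"c":10,"tpw":23,"ubb":32},[29,10,5,24,1],{"a":0,"pn":33,"qah":4}],"qe":[[39,33,48,72,76],{"ihz":10},{"c":58,"km":99,"ord":74},{"d":13,"flm":49,"ht":35,"z":52}],"uof":{"b":{"fuz":88,"jg":81,"nqm":4,"w":42},"ix":[1,13],"tes":{"na":65,"t":20,"wq":94}}}
After op 2 (remove /qe/1): {"fp":{"hhj":{"c":57,"cjy":4,"dxv":61,"e":67},"k":[79,86,85],"vds":{"h":68,"l":25,"xd":38,"yef":93}},"g":[[13,92,94,65],{"c":10,"tpw":23,"ubb":32},[29,10,5,24,1],{"a":0,"pn":33,"qah":4}],"qe":[[39,33,48,72,76],{"c":58,"km":99,"ord":74},{"d":13,"flm":49,"ht":35,"z":52}],"uof":{"b":{"fuz":88,"jg":81,"nqm":4,"w":42},"ix":[1,13],"tes":{"na":65,"t":20,"wq":94}}}
After op 3 (add /fp/axf 58): {"fp":{"axf":58,"hhj":{"c":57,"cjy":4,"dxv":61,"e":67},"k":[79,86,85],"vds":{"h":68,"l":25,"xd":38,"yef":93}},"g":[[13,92,94,65],{"c":10,"tpw":23,"ubb":32},[29,10,5,24,1],{"a":0,"pn":33,"qah":4}],"qe":[[39,33,48,72,76],{"c":58,"km":99,"ord":74},{"d":13,"flm":49,"ht":35,"z":52}],"uof":{"b":{"fuz":88,"jg":81,"nqm":4,"w":42},"ix":[1,13],"tes":{"na":65,"t":20,"wq":94}}}
After op 4 (add /uof/b/wuz 56): {"fp":{"axf":58,"hhj":{"c":57,"cjy":4,"dxv":61,"e":67},"k":[79,86,85],"vds":{"h":68,"l":25,"xd":38,"yef":93}},"g":[[13,92,94,65],{"c":10,"tpw":23,"ubb":32},[29,10,5,24,1],{"a":0,"pn":33,"qah":4}],"qe":[[39,33,48,72,76],{"c":58,"km":99,"ord":74},{"d":13,"flm":49,"ht":35,"z":52}],"uof":{"b":{"fuz":88,"jg":81,"nqm":4,"w":42,"wuz":56},"ix":[1,13],"tes":{"na":65,"t":20,"wq":94}}}
After op 5 (add /g/3/tmn 66): {"fp":{"axf":58,"hhj":{"c":57,"cjy":4,"dxv":61,"e":67},"k":[79,86,85],"vds":{"h":68,"l":25,"xd":38,"yef":93}},"g":[[13,92,94,65],{"c":10,"tpw":23,"ubb":32},[29,10,5,24,1],{"a":0,"pn":33,"qah":4,"tmn":66}],"qe":[[39,33,48,72,76],{"c":58,"km":99,"ord":74},{"d":13,"flm":49,"ht":35,"z":52}],"uof":{"b":{"fuz":88,"jg":81,"nqm":4,"w":42,"wuz":56},"ix":[1,13],"tes":{"na":65,"t":20,"wq":94}}}

Answer: {"fp":{"axf":58,"hhj":{"c":57,"cjy":4,"dxv":61,"e":67},"k":[79,86,85],"vds":{"h":68,"l":25,"xd":38,"yef":93}},"g":[[13,92,94,65],{"c":10,"tpw":23,"ubb":32},[29,10,5,24,1],{"a":0,"pn":33,"qah":4,"tmn":66}],"qe":[[39,33,48,72,76],{"c":58,"km":99,"ord":74},{"d":13,"flm":49,"ht":35,"z":52}],"uof":{"b":{"fuz":88,"jg":81,"nqm":4,"w":42,"wuz":56},"ix":[1,13],"tes":{"na":65,"t":20,"wq":94}}}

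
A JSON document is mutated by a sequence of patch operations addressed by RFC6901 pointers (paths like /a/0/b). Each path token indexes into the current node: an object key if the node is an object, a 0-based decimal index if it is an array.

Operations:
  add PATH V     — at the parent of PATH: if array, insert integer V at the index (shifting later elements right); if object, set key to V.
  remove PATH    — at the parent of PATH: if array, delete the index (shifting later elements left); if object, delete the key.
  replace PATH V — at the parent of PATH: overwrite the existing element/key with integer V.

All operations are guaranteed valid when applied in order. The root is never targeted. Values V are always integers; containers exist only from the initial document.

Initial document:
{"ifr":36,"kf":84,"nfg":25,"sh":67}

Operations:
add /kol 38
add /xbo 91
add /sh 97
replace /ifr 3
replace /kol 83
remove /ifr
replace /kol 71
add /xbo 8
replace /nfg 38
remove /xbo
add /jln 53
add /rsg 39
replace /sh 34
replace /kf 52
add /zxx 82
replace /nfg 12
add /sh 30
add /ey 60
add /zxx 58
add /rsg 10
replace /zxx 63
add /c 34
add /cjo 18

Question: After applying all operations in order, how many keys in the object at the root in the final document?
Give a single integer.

Answer: 10

Derivation:
After op 1 (add /kol 38): {"ifr":36,"kf":84,"kol":38,"nfg":25,"sh":67}
After op 2 (add /xbo 91): {"ifr":36,"kf":84,"kol":38,"nfg":25,"sh":67,"xbo":91}
After op 3 (add /sh 97): {"ifr":36,"kf":84,"kol":38,"nfg":25,"sh":97,"xbo":91}
After op 4 (replace /ifr 3): {"ifr":3,"kf":84,"kol":38,"nfg":25,"sh":97,"xbo":91}
After op 5 (replace /kol 83): {"ifr":3,"kf":84,"kol":83,"nfg":25,"sh":97,"xbo":91}
After op 6 (remove /ifr): {"kf":84,"kol":83,"nfg":25,"sh":97,"xbo":91}
After op 7 (replace /kol 71): {"kf":84,"kol":71,"nfg":25,"sh":97,"xbo":91}
After op 8 (add /xbo 8): {"kf":84,"kol":71,"nfg":25,"sh":97,"xbo":8}
After op 9 (replace /nfg 38): {"kf":84,"kol":71,"nfg":38,"sh":97,"xbo":8}
After op 10 (remove /xbo): {"kf":84,"kol":71,"nfg":38,"sh":97}
After op 11 (add /jln 53): {"jln":53,"kf":84,"kol":71,"nfg":38,"sh":97}
After op 12 (add /rsg 39): {"jln":53,"kf":84,"kol":71,"nfg":38,"rsg":39,"sh":97}
After op 13 (replace /sh 34): {"jln":53,"kf":84,"kol":71,"nfg":38,"rsg":39,"sh":34}
After op 14 (replace /kf 52): {"jln":53,"kf":52,"kol":71,"nfg":38,"rsg":39,"sh":34}
After op 15 (add /zxx 82): {"jln":53,"kf":52,"kol":71,"nfg":38,"rsg":39,"sh":34,"zxx":82}
After op 16 (replace /nfg 12): {"jln":53,"kf":52,"kol":71,"nfg":12,"rsg":39,"sh":34,"zxx":82}
After op 17 (add /sh 30): {"jln":53,"kf":52,"kol":71,"nfg":12,"rsg":39,"sh":30,"zxx":82}
After op 18 (add /ey 60): {"ey":60,"jln":53,"kf":52,"kol":71,"nfg":12,"rsg":39,"sh":30,"zxx":82}
After op 19 (add /zxx 58): {"ey":60,"jln":53,"kf":52,"kol":71,"nfg":12,"rsg":39,"sh":30,"zxx":58}
After op 20 (add /rsg 10): {"ey":60,"jln":53,"kf":52,"kol":71,"nfg":12,"rsg":10,"sh":30,"zxx":58}
After op 21 (replace /zxx 63): {"ey":60,"jln":53,"kf":52,"kol":71,"nfg":12,"rsg":10,"sh":30,"zxx":63}
After op 22 (add /c 34): {"c":34,"ey":60,"jln":53,"kf":52,"kol":71,"nfg":12,"rsg":10,"sh":30,"zxx":63}
After op 23 (add /cjo 18): {"c":34,"cjo":18,"ey":60,"jln":53,"kf":52,"kol":71,"nfg":12,"rsg":10,"sh":30,"zxx":63}
Size at the root: 10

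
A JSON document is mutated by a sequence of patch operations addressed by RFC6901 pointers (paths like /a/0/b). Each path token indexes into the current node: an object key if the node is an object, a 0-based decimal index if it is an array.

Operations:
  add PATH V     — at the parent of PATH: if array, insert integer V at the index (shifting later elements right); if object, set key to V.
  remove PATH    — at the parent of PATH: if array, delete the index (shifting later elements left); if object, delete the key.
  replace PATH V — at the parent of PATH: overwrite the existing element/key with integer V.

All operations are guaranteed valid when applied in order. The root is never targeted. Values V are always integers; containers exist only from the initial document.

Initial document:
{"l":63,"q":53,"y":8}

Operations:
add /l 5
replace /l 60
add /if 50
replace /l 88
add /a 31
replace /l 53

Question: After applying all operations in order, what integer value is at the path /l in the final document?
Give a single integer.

Answer: 53

Derivation:
After op 1 (add /l 5): {"l":5,"q":53,"y":8}
After op 2 (replace /l 60): {"l":60,"q":53,"y":8}
After op 3 (add /if 50): {"if":50,"l":60,"q":53,"y":8}
After op 4 (replace /l 88): {"if":50,"l":88,"q":53,"y":8}
After op 5 (add /a 31): {"a":31,"if":50,"l":88,"q":53,"y":8}
After op 6 (replace /l 53): {"a":31,"if":50,"l":53,"q":53,"y":8}
Value at /l: 53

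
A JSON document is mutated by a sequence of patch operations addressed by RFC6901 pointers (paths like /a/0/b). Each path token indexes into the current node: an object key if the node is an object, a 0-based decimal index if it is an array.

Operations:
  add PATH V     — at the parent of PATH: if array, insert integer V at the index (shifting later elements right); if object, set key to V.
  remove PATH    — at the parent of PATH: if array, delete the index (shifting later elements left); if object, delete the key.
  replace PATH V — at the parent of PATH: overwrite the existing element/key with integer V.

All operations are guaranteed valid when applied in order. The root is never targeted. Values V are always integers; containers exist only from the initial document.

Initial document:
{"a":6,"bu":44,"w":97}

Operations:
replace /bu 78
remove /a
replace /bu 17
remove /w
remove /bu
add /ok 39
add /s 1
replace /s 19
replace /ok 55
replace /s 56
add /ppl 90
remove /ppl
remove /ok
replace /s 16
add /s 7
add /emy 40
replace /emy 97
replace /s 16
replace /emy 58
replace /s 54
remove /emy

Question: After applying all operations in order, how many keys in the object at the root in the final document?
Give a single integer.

After op 1 (replace /bu 78): {"a":6,"bu":78,"w":97}
After op 2 (remove /a): {"bu":78,"w":97}
After op 3 (replace /bu 17): {"bu":17,"w":97}
After op 4 (remove /w): {"bu":17}
After op 5 (remove /bu): {}
After op 6 (add /ok 39): {"ok":39}
After op 7 (add /s 1): {"ok":39,"s":1}
After op 8 (replace /s 19): {"ok":39,"s":19}
After op 9 (replace /ok 55): {"ok":55,"s":19}
After op 10 (replace /s 56): {"ok":55,"s":56}
After op 11 (add /ppl 90): {"ok":55,"ppl":90,"s":56}
After op 12 (remove /ppl): {"ok":55,"s":56}
After op 13 (remove /ok): {"s":56}
After op 14 (replace /s 16): {"s":16}
After op 15 (add /s 7): {"s":7}
After op 16 (add /emy 40): {"emy":40,"s":7}
After op 17 (replace /emy 97): {"emy":97,"s":7}
After op 18 (replace /s 16): {"emy":97,"s":16}
After op 19 (replace /emy 58): {"emy":58,"s":16}
After op 20 (replace /s 54): {"emy":58,"s":54}
After op 21 (remove /emy): {"s":54}
Size at the root: 1

Answer: 1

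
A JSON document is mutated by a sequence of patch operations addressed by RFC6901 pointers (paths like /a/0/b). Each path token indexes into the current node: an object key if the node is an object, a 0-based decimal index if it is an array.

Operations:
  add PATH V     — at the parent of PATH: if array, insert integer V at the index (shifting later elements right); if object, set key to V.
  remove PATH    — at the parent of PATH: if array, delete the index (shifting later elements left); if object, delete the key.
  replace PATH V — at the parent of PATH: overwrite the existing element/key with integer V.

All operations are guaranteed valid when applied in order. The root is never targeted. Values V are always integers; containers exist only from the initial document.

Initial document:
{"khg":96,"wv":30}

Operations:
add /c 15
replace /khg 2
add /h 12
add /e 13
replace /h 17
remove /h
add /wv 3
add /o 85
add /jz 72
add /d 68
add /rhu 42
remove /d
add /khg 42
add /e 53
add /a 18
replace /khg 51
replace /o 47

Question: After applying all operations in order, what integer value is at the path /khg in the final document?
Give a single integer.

Answer: 51

Derivation:
After op 1 (add /c 15): {"c":15,"khg":96,"wv":30}
After op 2 (replace /khg 2): {"c":15,"khg":2,"wv":30}
After op 3 (add /h 12): {"c":15,"h":12,"khg":2,"wv":30}
After op 4 (add /e 13): {"c":15,"e":13,"h":12,"khg":2,"wv":30}
After op 5 (replace /h 17): {"c":15,"e":13,"h":17,"khg":2,"wv":30}
After op 6 (remove /h): {"c":15,"e":13,"khg":2,"wv":30}
After op 7 (add /wv 3): {"c":15,"e":13,"khg":2,"wv":3}
After op 8 (add /o 85): {"c":15,"e":13,"khg":2,"o":85,"wv":3}
After op 9 (add /jz 72): {"c":15,"e":13,"jz":72,"khg":2,"o":85,"wv":3}
After op 10 (add /d 68): {"c":15,"d":68,"e":13,"jz":72,"khg":2,"o":85,"wv":3}
After op 11 (add /rhu 42): {"c":15,"d":68,"e":13,"jz":72,"khg":2,"o":85,"rhu":42,"wv":3}
After op 12 (remove /d): {"c":15,"e":13,"jz":72,"khg":2,"o":85,"rhu":42,"wv":3}
After op 13 (add /khg 42): {"c":15,"e":13,"jz":72,"khg":42,"o":85,"rhu":42,"wv":3}
After op 14 (add /e 53): {"c":15,"e":53,"jz":72,"khg":42,"o":85,"rhu":42,"wv":3}
After op 15 (add /a 18): {"a":18,"c":15,"e":53,"jz":72,"khg":42,"o":85,"rhu":42,"wv":3}
After op 16 (replace /khg 51): {"a":18,"c":15,"e":53,"jz":72,"khg":51,"o":85,"rhu":42,"wv":3}
After op 17 (replace /o 47): {"a":18,"c":15,"e":53,"jz":72,"khg":51,"o":47,"rhu":42,"wv":3}
Value at /khg: 51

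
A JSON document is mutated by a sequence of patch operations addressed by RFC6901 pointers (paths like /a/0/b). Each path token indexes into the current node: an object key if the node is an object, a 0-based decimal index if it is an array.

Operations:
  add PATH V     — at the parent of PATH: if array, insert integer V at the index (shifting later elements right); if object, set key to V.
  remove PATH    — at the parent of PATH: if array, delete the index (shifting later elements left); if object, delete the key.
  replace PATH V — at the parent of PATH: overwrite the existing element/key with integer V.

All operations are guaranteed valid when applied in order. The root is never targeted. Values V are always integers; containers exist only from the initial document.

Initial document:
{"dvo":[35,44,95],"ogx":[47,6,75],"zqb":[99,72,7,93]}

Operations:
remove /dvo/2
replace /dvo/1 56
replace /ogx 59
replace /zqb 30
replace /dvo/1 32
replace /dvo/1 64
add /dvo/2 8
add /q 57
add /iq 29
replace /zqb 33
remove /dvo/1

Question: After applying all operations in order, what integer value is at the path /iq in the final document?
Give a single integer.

Answer: 29

Derivation:
After op 1 (remove /dvo/2): {"dvo":[35,44],"ogx":[47,6,75],"zqb":[99,72,7,93]}
After op 2 (replace /dvo/1 56): {"dvo":[35,56],"ogx":[47,6,75],"zqb":[99,72,7,93]}
After op 3 (replace /ogx 59): {"dvo":[35,56],"ogx":59,"zqb":[99,72,7,93]}
After op 4 (replace /zqb 30): {"dvo":[35,56],"ogx":59,"zqb":30}
After op 5 (replace /dvo/1 32): {"dvo":[35,32],"ogx":59,"zqb":30}
After op 6 (replace /dvo/1 64): {"dvo":[35,64],"ogx":59,"zqb":30}
After op 7 (add /dvo/2 8): {"dvo":[35,64,8],"ogx":59,"zqb":30}
After op 8 (add /q 57): {"dvo":[35,64,8],"ogx":59,"q":57,"zqb":30}
After op 9 (add /iq 29): {"dvo":[35,64,8],"iq":29,"ogx":59,"q":57,"zqb":30}
After op 10 (replace /zqb 33): {"dvo":[35,64,8],"iq":29,"ogx":59,"q":57,"zqb":33}
After op 11 (remove /dvo/1): {"dvo":[35,8],"iq":29,"ogx":59,"q":57,"zqb":33}
Value at /iq: 29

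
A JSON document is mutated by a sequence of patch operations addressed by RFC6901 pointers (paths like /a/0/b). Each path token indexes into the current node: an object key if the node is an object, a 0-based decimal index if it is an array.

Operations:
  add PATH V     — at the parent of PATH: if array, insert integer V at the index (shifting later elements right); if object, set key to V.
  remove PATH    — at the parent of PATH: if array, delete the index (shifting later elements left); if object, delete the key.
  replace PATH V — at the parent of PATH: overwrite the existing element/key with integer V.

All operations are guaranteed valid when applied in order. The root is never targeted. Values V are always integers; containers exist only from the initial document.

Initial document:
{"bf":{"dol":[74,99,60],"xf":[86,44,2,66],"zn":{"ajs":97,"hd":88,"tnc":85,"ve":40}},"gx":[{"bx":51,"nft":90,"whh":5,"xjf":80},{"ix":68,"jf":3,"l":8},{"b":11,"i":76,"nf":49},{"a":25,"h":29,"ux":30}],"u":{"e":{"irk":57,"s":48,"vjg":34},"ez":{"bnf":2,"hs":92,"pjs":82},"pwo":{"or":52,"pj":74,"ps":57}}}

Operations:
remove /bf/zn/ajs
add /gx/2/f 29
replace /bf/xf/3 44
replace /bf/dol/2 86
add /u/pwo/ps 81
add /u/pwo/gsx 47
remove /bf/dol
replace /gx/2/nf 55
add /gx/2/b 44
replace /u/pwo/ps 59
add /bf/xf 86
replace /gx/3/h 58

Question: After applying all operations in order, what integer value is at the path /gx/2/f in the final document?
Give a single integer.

Answer: 29

Derivation:
After op 1 (remove /bf/zn/ajs): {"bf":{"dol":[74,99,60],"xf":[86,44,2,66],"zn":{"hd":88,"tnc":85,"ve":40}},"gx":[{"bx":51,"nft":90,"whh":5,"xjf":80},{"ix":68,"jf":3,"l":8},{"b":11,"i":76,"nf":49},{"a":25,"h":29,"ux":30}],"u":{"e":{"irk":57,"s":48,"vjg":34},"ez":{"bnf":2,"hs":92,"pjs":82},"pwo":{"or":52,"pj":74,"ps":57}}}
After op 2 (add /gx/2/f 29): {"bf":{"dol":[74,99,60],"xf":[86,44,2,66],"zn":{"hd":88,"tnc":85,"ve":40}},"gx":[{"bx":51,"nft":90,"whh":5,"xjf":80},{"ix":68,"jf":3,"l":8},{"b":11,"f":29,"i":76,"nf":49},{"a":25,"h":29,"ux":30}],"u":{"e":{"irk":57,"s":48,"vjg":34},"ez":{"bnf":2,"hs":92,"pjs":82},"pwo":{"or":52,"pj":74,"ps":57}}}
After op 3 (replace /bf/xf/3 44): {"bf":{"dol":[74,99,60],"xf":[86,44,2,44],"zn":{"hd":88,"tnc":85,"ve":40}},"gx":[{"bx":51,"nft":90,"whh":5,"xjf":80},{"ix":68,"jf":3,"l":8},{"b":11,"f":29,"i":76,"nf":49},{"a":25,"h":29,"ux":30}],"u":{"e":{"irk":57,"s":48,"vjg":34},"ez":{"bnf":2,"hs":92,"pjs":82},"pwo":{"or":52,"pj":74,"ps":57}}}
After op 4 (replace /bf/dol/2 86): {"bf":{"dol":[74,99,86],"xf":[86,44,2,44],"zn":{"hd":88,"tnc":85,"ve":40}},"gx":[{"bx":51,"nft":90,"whh":5,"xjf":80},{"ix":68,"jf":3,"l":8},{"b":11,"f":29,"i":76,"nf":49},{"a":25,"h":29,"ux":30}],"u":{"e":{"irk":57,"s":48,"vjg":34},"ez":{"bnf":2,"hs":92,"pjs":82},"pwo":{"or":52,"pj":74,"ps":57}}}
After op 5 (add /u/pwo/ps 81): {"bf":{"dol":[74,99,86],"xf":[86,44,2,44],"zn":{"hd":88,"tnc":85,"ve":40}},"gx":[{"bx":51,"nft":90,"whh":5,"xjf":80},{"ix":68,"jf":3,"l":8},{"b":11,"f":29,"i":76,"nf":49},{"a":25,"h":29,"ux":30}],"u":{"e":{"irk":57,"s":48,"vjg":34},"ez":{"bnf":2,"hs":92,"pjs":82},"pwo":{"or":52,"pj":74,"ps":81}}}
After op 6 (add /u/pwo/gsx 47): {"bf":{"dol":[74,99,86],"xf":[86,44,2,44],"zn":{"hd":88,"tnc":85,"ve":40}},"gx":[{"bx":51,"nft":90,"whh":5,"xjf":80},{"ix":68,"jf":3,"l":8},{"b":11,"f":29,"i":76,"nf":49},{"a":25,"h":29,"ux":30}],"u":{"e":{"irk":57,"s":48,"vjg":34},"ez":{"bnf":2,"hs":92,"pjs":82},"pwo":{"gsx":47,"or":52,"pj":74,"ps":81}}}
After op 7 (remove /bf/dol): {"bf":{"xf":[86,44,2,44],"zn":{"hd":88,"tnc":85,"ve":40}},"gx":[{"bx":51,"nft":90,"whh":5,"xjf":80},{"ix":68,"jf":3,"l":8},{"b":11,"f":29,"i":76,"nf":49},{"a":25,"h":29,"ux":30}],"u":{"e":{"irk":57,"s":48,"vjg":34},"ez":{"bnf":2,"hs":92,"pjs":82},"pwo":{"gsx":47,"or":52,"pj":74,"ps":81}}}
After op 8 (replace /gx/2/nf 55): {"bf":{"xf":[86,44,2,44],"zn":{"hd":88,"tnc":85,"ve":40}},"gx":[{"bx":51,"nft":90,"whh":5,"xjf":80},{"ix":68,"jf":3,"l":8},{"b":11,"f":29,"i":76,"nf":55},{"a":25,"h":29,"ux":30}],"u":{"e":{"irk":57,"s":48,"vjg":34},"ez":{"bnf":2,"hs":92,"pjs":82},"pwo":{"gsx":47,"or":52,"pj":74,"ps":81}}}
After op 9 (add /gx/2/b 44): {"bf":{"xf":[86,44,2,44],"zn":{"hd":88,"tnc":85,"ve":40}},"gx":[{"bx":51,"nft":90,"whh":5,"xjf":80},{"ix":68,"jf":3,"l":8},{"b":44,"f":29,"i":76,"nf":55},{"a":25,"h":29,"ux":30}],"u":{"e":{"irk":57,"s":48,"vjg":34},"ez":{"bnf":2,"hs":92,"pjs":82},"pwo":{"gsx":47,"or":52,"pj":74,"ps":81}}}
After op 10 (replace /u/pwo/ps 59): {"bf":{"xf":[86,44,2,44],"zn":{"hd":88,"tnc":85,"ve":40}},"gx":[{"bx":51,"nft":90,"whh":5,"xjf":80},{"ix":68,"jf":3,"l":8},{"b":44,"f":29,"i":76,"nf":55},{"a":25,"h":29,"ux":30}],"u":{"e":{"irk":57,"s":48,"vjg":34},"ez":{"bnf":2,"hs":92,"pjs":82},"pwo":{"gsx":47,"or":52,"pj":74,"ps":59}}}
After op 11 (add /bf/xf 86): {"bf":{"xf":86,"zn":{"hd":88,"tnc":85,"ve":40}},"gx":[{"bx":51,"nft":90,"whh":5,"xjf":80},{"ix":68,"jf":3,"l":8},{"b":44,"f":29,"i":76,"nf":55},{"a":25,"h":29,"ux":30}],"u":{"e":{"irk":57,"s":48,"vjg":34},"ez":{"bnf":2,"hs":92,"pjs":82},"pwo":{"gsx":47,"or":52,"pj":74,"ps":59}}}
After op 12 (replace /gx/3/h 58): {"bf":{"xf":86,"zn":{"hd":88,"tnc":85,"ve":40}},"gx":[{"bx":51,"nft":90,"whh":5,"xjf":80},{"ix":68,"jf":3,"l":8},{"b":44,"f":29,"i":76,"nf":55},{"a":25,"h":58,"ux":30}],"u":{"e":{"irk":57,"s":48,"vjg":34},"ez":{"bnf":2,"hs":92,"pjs":82},"pwo":{"gsx":47,"or":52,"pj":74,"ps":59}}}
Value at /gx/2/f: 29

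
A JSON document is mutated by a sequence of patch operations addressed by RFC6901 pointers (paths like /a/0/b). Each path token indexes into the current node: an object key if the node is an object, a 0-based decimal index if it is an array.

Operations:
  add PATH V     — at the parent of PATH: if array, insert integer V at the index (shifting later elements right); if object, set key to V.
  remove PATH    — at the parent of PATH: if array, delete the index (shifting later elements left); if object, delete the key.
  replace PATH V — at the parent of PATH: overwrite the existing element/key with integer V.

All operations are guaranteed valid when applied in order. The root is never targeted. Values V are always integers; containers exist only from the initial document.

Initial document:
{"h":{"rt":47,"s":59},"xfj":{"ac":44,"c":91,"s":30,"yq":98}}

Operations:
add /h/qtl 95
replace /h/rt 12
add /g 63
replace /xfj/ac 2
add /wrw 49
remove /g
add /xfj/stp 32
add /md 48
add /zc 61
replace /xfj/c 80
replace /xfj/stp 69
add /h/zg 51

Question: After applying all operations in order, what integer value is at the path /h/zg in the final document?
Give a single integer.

Answer: 51

Derivation:
After op 1 (add /h/qtl 95): {"h":{"qtl":95,"rt":47,"s":59},"xfj":{"ac":44,"c":91,"s":30,"yq":98}}
After op 2 (replace /h/rt 12): {"h":{"qtl":95,"rt":12,"s":59},"xfj":{"ac":44,"c":91,"s":30,"yq":98}}
After op 3 (add /g 63): {"g":63,"h":{"qtl":95,"rt":12,"s":59},"xfj":{"ac":44,"c":91,"s":30,"yq":98}}
After op 4 (replace /xfj/ac 2): {"g":63,"h":{"qtl":95,"rt":12,"s":59},"xfj":{"ac":2,"c":91,"s":30,"yq":98}}
After op 5 (add /wrw 49): {"g":63,"h":{"qtl":95,"rt":12,"s":59},"wrw":49,"xfj":{"ac":2,"c":91,"s":30,"yq":98}}
After op 6 (remove /g): {"h":{"qtl":95,"rt":12,"s":59},"wrw":49,"xfj":{"ac":2,"c":91,"s":30,"yq":98}}
After op 7 (add /xfj/stp 32): {"h":{"qtl":95,"rt":12,"s":59},"wrw":49,"xfj":{"ac":2,"c":91,"s":30,"stp":32,"yq":98}}
After op 8 (add /md 48): {"h":{"qtl":95,"rt":12,"s":59},"md":48,"wrw":49,"xfj":{"ac":2,"c":91,"s":30,"stp":32,"yq":98}}
After op 9 (add /zc 61): {"h":{"qtl":95,"rt":12,"s":59},"md":48,"wrw":49,"xfj":{"ac":2,"c":91,"s":30,"stp":32,"yq":98},"zc":61}
After op 10 (replace /xfj/c 80): {"h":{"qtl":95,"rt":12,"s":59},"md":48,"wrw":49,"xfj":{"ac":2,"c":80,"s":30,"stp":32,"yq":98},"zc":61}
After op 11 (replace /xfj/stp 69): {"h":{"qtl":95,"rt":12,"s":59},"md":48,"wrw":49,"xfj":{"ac":2,"c":80,"s":30,"stp":69,"yq":98},"zc":61}
After op 12 (add /h/zg 51): {"h":{"qtl":95,"rt":12,"s":59,"zg":51},"md":48,"wrw":49,"xfj":{"ac":2,"c":80,"s":30,"stp":69,"yq":98},"zc":61}
Value at /h/zg: 51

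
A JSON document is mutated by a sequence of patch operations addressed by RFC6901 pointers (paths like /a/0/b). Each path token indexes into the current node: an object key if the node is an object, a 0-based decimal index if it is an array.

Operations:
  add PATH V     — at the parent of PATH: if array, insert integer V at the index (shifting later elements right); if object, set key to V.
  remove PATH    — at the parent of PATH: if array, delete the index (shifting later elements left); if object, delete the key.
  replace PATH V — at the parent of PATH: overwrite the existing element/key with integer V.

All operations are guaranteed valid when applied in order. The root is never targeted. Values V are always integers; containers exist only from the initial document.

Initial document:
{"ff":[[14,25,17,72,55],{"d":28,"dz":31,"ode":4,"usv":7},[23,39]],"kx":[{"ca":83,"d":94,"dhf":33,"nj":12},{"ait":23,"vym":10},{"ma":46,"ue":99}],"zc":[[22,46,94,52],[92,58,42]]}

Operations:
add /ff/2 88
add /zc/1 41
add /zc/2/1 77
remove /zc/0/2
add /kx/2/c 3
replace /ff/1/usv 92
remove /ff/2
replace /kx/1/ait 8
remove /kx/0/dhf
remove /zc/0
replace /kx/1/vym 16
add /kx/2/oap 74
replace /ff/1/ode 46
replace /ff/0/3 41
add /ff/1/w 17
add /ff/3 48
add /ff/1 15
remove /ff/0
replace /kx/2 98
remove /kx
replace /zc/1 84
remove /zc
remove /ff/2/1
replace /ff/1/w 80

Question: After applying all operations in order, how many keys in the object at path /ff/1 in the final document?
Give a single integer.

After op 1 (add /ff/2 88): {"ff":[[14,25,17,72,55],{"d":28,"dz":31,"ode":4,"usv":7},88,[23,39]],"kx":[{"ca":83,"d":94,"dhf":33,"nj":12},{"ait":23,"vym":10},{"ma":46,"ue":99}],"zc":[[22,46,94,52],[92,58,42]]}
After op 2 (add /zc/1 41): {"ff":[[14,25,17,72,55],{"d":28,"dz":31,"ode":4,"usv":7},88,[23,39]],"kx":[{"ca":83,"d":94,"dhf":33,"nj":12},{"ait":23,"vym":10},{"ma":46,"ue":99}],"zc":[[22,46,94,52],41,[92,58,42]]}
After op 3 (add /zc/2/1 77): {"ff":[[14,25,17,72,55],{"d":28,"dz":31,"ode":4,"usv":7},88,[23,39]],"kx":[{"ca":83,"d":94,"dhf":33,"nj":12},{"ait":23,"vym":10},{"ma":46,"ue":99}],"zc":[[22,46,94,52],41,[92,77,58,42]]}
After op 4 (remove /zc/0/2): {"ff":[[14,25,17,72,55],{"d":28,"dz":31,"ode":4,"usv":7},88,[23,39]],"kx":[{"ca":83,"d":94,"dhf":33,"nj":12},{"ait":23,"vym":10},{"ma":46,"ue":99}],"zc":[[22,46,52],41,[92,77,58,42]]}
After op 5 (add /kx/2/c 3): {"ff":[[14,25,17,72,55],{"d":28,"dz":31,"ode":4,"usv":7},88,[23,39]],"kx":[{"ca":83,"d":94,"dhf":33,"nj":12},{"ait":23,"vym":10},{"c":3,"ma":46,"ue":99}],"zc":[[22,46,52],41,[92,77,58,42]]}
After op 6 (replace /ff/1/usv 92): {"ff":[[14,25,17,72,55],{"d":28,"dz":31,"ode":4,"usv":92},88,[23,39]],"kx":[{"ca":83,"d":94,"dhf":33,"nj":12},{"ait":23,"vym":10},{"c":3,"ma":46,"ue":99}],"zc":[[22,46,52],41,[92,77,58,42]]}
After op 7 (remove /ff/2): {"ff":[[14,25,17,72,55],{"d":28,"dz":31,"ode":4,"usv":92},[23,39]],"kx":[{"ca":83,"d":94,"dhf":33,"nj":12},{"ait":23,"vym":10},{"c":3,"ma":46,"ue":99}],"zc":[[22,46,52],41,[92,77,58,42]]}
After op 8 (replace /kx/1/ait 8): {"ff":[[14,25,17,72,55],{"d":28,"dz":31,"ode":4,"usv":92},[23,39]],"kx":[{"ca":83,"d":94,"dhf":33,"nj":12},{"ait":8,"vym":10},{"c":3,"ma":46,"ue":99}],"zc":[[22,46,52],41,[92,77,58,42]]}
After op 9 (remove /kx/0/dhf): {"ff":[[14,25,17,72,55],{"d":28,"dz":31,"ode":4,"usv":92},[23,39]],"kx":[{"ca":83,"d":94,"nj":12},{"ait":8,"vym":10},{"c":3,"ma":46,"ue":99}],"zc":[[22,46,52],41,[92,77,58,42]]}
After op 10 (remove /zc/0): {"ff":[[14,25,17,72,55],{"d":28,"dz":31,"ode":4,"usv":92},[23,39]],"kx":[{"ca":83,"d":94,"nj":12},{"ait":8,"vym":10},{"c":3,"ma":46,"ue":99}],"zc":[41,[92,77,58,42]]}
After op 11 (replace /kx/1/vym 16): {"ff":[[14,25,17,72,55],{"d":28,"dz":31,"ode":4,"usv":92},[23,39]],"kx":[{"ca":83,"d":94,"nj":12},{"ait":8,"vym":16},{"c":3,"ma":46,"ue":99}],"zc":[41,[92,77,58,42]]}
After op 12 (add /kx/2/oap 74): {"ff":[[14,25,17,72,55],{"d":28,"dz":31,"ode":4,"usv":92},[23,39]],"kx":[{"ca":83,"d":94,"nj":12},{"ait":8,"vym":16},{"c":3,"ma":46,"oap":74,"ue":99}],"zc":[41,[92,77,58,42]]}
After op 13 (replace /ff/1/ode 46): {"ff":[[14,25,17,72,55],{"d":28,"dz":31,"ode":46,"usv":92},[23,39]],"kx":[{"ca":83,"d":94,"nj":12},{"ait":8,"vym":16},{"c":3,"ma":46,"oap":74,"ue":99}],"zc":[41,[92,77,58,42]]}
After op 14 (replace /ff/0/3 41): {"ff":[[14,25,17,41,55],{"d":28,"dz":31,"ode":46,"usv":92},[23,39]],"kx":[{"ca":83,"d":94,"nj":12},{"ait":8,"vym":16},{"c":3,"ma":46,"oap":74,"ue":99}],"zc":[41,[92,77,58,42]]}
After op 15 (add /ff/1/w 17): {"ff":[[14,25,17,41,55],{"d":28,"dz":31,"ode":46,"usv":92,"w":17},[23,39]],"kx":[{"ca":83,"d":94,"nj":12},{"ait":8,"vym":16},{"c":3,"ma":46,"oap":74,"ue":99}],"zc":[41,[92,77,58,42]]}
After op 16 (add /ff/3 48): {"ff":[[14,25,17,41,55],{"d":28,"dz":31,"ode":46,"usv":92,"w":17},[23,39],48],"kx":[{"ca":83,"d":94,"nj":12},{"ait":8,"vym":16},{"c":3,"ma":46,"oap":74,"ue":99}],"zc":[41,[92,77,58,42]]}
After op 17 (add /ff/1 15): {"ff":[[14,25,17,41,55],15,{"d":28,"dz":31,"ode":46,"usv":92,"w":17},[23,39],48],"kx":[{"ca":83,"d":94,"nj":12},{"ait":8,"vym":16},{"c":3,"ma":46,"oap":74,"ue":99}],"zc":[41,[92,77,58,42]]}
After op 18 (remove /ff/0): {"ff":[15,{"d":28,"dz":31,"ode":46,"usv":92,"w":17},[23,39],48],"kx":[{"ca":83,"d":94,"nj":12},{"ait":8,"vym":16},{"c":3,"ma":46,"oap":74,"ue":99}],"zc":[41,[92,77,58,42]]}
After op 19 (replace /kx/2 98): {"ff":[15,{"d":28,"dz":31,"ode":46,"usv":92,"w":17},[23,39],48],"kx":[{"ca":83,"d":94,"nj":12},{"ait":8,"vym":16},98],"zc":[41,[92,77,58,42]]}
After op 20 (remove /kx): {"ff":[15,{"d":28,"dz":31,"ode":46,"usv":92,"w":17},[23,39],48],"zc":[41,[92,77,58,42]]}
After op 21 (replace /zc/1 84): {"ff":[15,{"d":28,"dz":31,"ode":46,"usv":92,"w":17},[23,39],48],"zc":[41,84]}
After op 22 (remove /zc): {"ff":[15,{"d":28,"dz":31,"ode":46,"usv":92,"w":17},[23,39],48]}
After op 23 (remove /ff/2/1): {"ff":[15,{"d":28,"dz":31,"ode":46,"usv":92,"w":17},[23],48]}
After op 24 (replace /ff/1/w 80): {"ff":[15,{"d":28,"dz":31,"ode":46,"usv":92,"w":80},[23],48]}
Size at path /ff/1: 5

Answer: 5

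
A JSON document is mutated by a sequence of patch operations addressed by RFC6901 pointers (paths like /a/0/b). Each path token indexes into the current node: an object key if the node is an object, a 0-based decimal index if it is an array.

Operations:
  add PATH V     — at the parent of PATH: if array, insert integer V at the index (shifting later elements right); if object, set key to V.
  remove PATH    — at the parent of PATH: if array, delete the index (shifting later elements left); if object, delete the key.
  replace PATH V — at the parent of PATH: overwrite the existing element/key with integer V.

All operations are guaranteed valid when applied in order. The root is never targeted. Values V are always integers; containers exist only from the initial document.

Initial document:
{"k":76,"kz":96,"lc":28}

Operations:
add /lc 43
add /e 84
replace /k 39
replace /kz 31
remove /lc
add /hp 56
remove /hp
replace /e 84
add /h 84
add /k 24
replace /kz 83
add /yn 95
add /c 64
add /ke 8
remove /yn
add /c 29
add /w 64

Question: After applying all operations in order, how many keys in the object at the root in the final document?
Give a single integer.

Answer: 7

Derivation:
After op 1 (add /lc 43): {"k":76,"kz":96,"lc":43}
After op 2 (add /e 84): {"e":84,"k":76,"kz":96,"lc":43}
After op 3 (replace /k 39): {"e":84,"k":39,"kz":96,"lc":43}
After op 4 (replace /kz 31): {"e":84,"k":39,"kz":31,"lc":43}
After op 5 (remove /lc): {"e":84,"k":39,"kz":31}
After op 6 (add /hp 56): {"e":84,"hp":56,"k":39,"kz":31}
After op 7 (remove /hp): {"e":84,"k":39,"kz":31}
After op 8 (replace /e 84): {"e":84,"k":39,"kz":31}
After op 9 (add /h 84): {"e":84,"h":84,"k":39,"kz":31}
After op 10 (add /k 24): {"e":84,"h":84,"k":24,"kz":31}
After op 11 (replace /kz 83): {"e":84,"h":84,"k":24,"kz":83}
After op 12 (add /yn 95): {"e":84,"h":84,"k":24,"kz":83,"yn":95}
After op 13 (add /c 64): {"c":64,"e":84,"h":84,"k":24,"kz":83,"yn":95}
After op 14 (add /ke 8): {"c":64,"e":84,"h":84,"k":24,"ke":8,"kz":83,"yn":95}
After op 15 (remove /yn): {"c":64,"e":84,"h":84,"k":24,"ke":8,"kz":83}
After op 16 (add /c 29): {"c":29,"e":84,"h":84,"k":24,"ke":8,"kz":83}
After op 17 (add /w 64): {"c":29,"e":84,"h":84,"k":24,"ke":8,"kz":83,"w":64}
Size at the root: 7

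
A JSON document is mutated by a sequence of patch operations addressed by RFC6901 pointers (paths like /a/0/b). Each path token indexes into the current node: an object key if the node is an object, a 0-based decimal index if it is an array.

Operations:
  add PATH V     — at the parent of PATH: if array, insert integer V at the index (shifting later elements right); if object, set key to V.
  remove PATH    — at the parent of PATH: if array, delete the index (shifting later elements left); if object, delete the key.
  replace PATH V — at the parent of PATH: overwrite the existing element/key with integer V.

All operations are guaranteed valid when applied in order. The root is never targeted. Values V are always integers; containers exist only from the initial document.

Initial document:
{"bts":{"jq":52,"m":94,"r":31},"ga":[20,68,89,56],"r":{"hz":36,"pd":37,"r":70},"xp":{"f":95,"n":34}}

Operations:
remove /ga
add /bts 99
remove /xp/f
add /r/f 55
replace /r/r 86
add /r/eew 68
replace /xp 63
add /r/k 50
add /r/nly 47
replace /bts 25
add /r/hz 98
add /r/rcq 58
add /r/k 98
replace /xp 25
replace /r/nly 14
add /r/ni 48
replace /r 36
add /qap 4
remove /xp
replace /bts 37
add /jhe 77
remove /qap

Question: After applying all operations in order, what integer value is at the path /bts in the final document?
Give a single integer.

After op 1 (remove /ga): {"bts":{"jq":52,"m":94,"r":31},"r":{"hz":36,"pd":37,"r":70},"xp":{"f":95,"n":34}}
After op 2 (add /bts 99): {"bts":99,"r":{"hz":36,"pd":37,"r":70},"xp":{"f":95,"n":34}}
After op 3 (remove /xp/f): {"bts":99,"r":{"hz":36,"pd":37,"r":70},"xp":{"n":34}}
After op 4 (add /r/f 55): {"bts":99,"r":{"f":55,"hz":36,"pd":37,"r":70},"xp":{"n":34}}
After op 5 (replace /r/r 86): {"bts":99,"r":{"f":55,"hz":36,"pd":37,"r":86},"xp":{"n":34}}
After op 6 (add /r/eew 68): {"bts":99,"r":{"eew":68,"f":55,"hz":36,"pd":37,"r":86},"xp":{"n":34}}
After op 7 (replace /xp 63): {"bts":99,"r":{"eew":68,"f":55,"hz":36,"pd":37,"r":86},"xp":63}
After op 8 (add /r/k 50): {"bts":99,"r":{"eew":68,"f":55,"hz":36,"k":50,"pd":37,"r":86},"xp":63}
After op 9 (add /r/nly 47): {"bts":99,"r":{"eew":68,"f":55,"hz":36,"k":50,"nly":47,"pd":37,"r":86},"xp":63}
After op 10 (replace /bts 25): {"bts":25,"r":{"eew":68,"f":55,"hz":36,"k":50,"nly":47,"pd":37,"r":86},"xp":63}
After op 11 (add /r/hz 98): {"bts":25,"r":{"eew":68,"f":55,"hz":98,"k":50,"nly":47,"pd":37,"r":86},"xp":63}
After op 12 (add /r/rcq 58): {"bts":25,"r":{"eew":68,"f":55,"hz":98,"k":50,"nly":47,"pd":37,"r":86,"rcq":58},"xp":63}
After op 13 (add /r/k 98): {"bts":25,"r":{"eew":68,"f":55,"hz":98,"k":98,"nly":47,"pd":37,"r":86,"rcq":58},"xp":63}
After op 14 (replace /xp 25): {"bts":25,"r":{"eew":68,"f":55,"hz":98,"k":98,"nly":47,"pd":37,"r":86,"rcq":58},"xp":25}
After op 15 (replace /r/nly 14): {"bts":25,"r":{"eew":68,"f":55,"hz":98,"k":98,"nly":14,"pd":37,"r":86,"rcq":58},"xp":25}
After op 16 (add /r/ni 48): {"bts":25,"r":{"eew":68,"f":55,"hz":98,"k":98,"ni":48,"nly":14,"pd":37,"r":86,"rcq":58},"xp":25}
After op 17 (replace /r 36): {"bts":25,"r":36,"xp":25}
After op 18 (add /qap 4): {"bts":25,"qap":4,"r":36,"xp":25}
After op 19 (remove /xp): {"bts":25,"qap":4,"r":36}
After op 20 (replace /bts 37): {"bts":37,"qap":4,"r":36}
After op 21 (add /jhe 77): {"bts":37,"jhe":77,"qap":4,"r":36}
After op 22 (remove /qap): {"bts":37,"jhe":77,"r":36}
Value at /bts: 37

Answer: 37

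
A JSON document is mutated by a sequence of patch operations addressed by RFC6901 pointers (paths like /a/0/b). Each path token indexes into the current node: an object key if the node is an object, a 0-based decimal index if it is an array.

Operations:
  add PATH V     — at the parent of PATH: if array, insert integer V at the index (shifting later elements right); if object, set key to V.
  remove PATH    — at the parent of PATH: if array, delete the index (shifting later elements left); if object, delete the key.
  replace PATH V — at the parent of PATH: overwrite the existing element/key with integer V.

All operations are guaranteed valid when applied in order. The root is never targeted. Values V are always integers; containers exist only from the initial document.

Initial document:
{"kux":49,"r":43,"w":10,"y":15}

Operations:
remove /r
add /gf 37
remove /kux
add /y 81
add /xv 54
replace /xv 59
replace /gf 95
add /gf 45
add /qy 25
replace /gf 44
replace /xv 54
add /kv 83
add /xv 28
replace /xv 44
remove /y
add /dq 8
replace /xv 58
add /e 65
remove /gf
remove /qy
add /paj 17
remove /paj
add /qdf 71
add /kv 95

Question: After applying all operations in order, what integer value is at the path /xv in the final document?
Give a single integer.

Answer: 58

Derivation:
After op 1 (remove /r): {"kux":49,"w":10,"y":15}
After op 2 (add /gf 37): {"gf":37,"kux":49,"w":10,"y":15}
After op 3 (remove /kux): {"gf":37,"w":10,"y":15}
After op 4 (add /y 81): {"gf":37,"w":10,"y":81}
After op 5 (add /xv 54): {"gf":37,"w":10,"xv":54,"y":81}
After op 6 (replace /xv 59): {"gf":37,"w":10,"xv":59,"y":81}
After op 7 (replace /gf 95): {"gf":95,"w":10,"xv":59,"y":81}
After op 8 (add /gf 45): {"gf":45,"w":10,"xv":59,"y":81}
After op 9 (add /qy 25): {"gf":45,"qy":25,"w":10,"xv":59,"y":81}
After op 10 (replace /gf 44): {"gf":44,"qy":25,"w":10,"xv":59,"y":81}
After op 11 (replace /xv 54): {"gf":44,"qy":25,"w":10,"xv":54,"y":81}
After op 12 (add /kv 83): {"gf":44,"kv":83,"qy":25,"w":10,"xv":54,"y":81}
After op 13 (add /xv 28): {"gf":44,"kv":83,"qy":25,"w":10,"xv":28,"y":81}
After op 14 (replace /xv 44): {"gf":44,"kv":83,"qy":25,"w":10,"xv":44,"y":81}
After op 15 (remove /y): {"gf":44,"kv":83,"qy":25,"w":10,"xv":44}
After op 16 (add /dq 8): {"dq":8,"gf":44,"kv":83,"qy":25,"w":10,"xv":44}
After op 17 (replace /xv 58): {"dq":8,"gf":44,"kv":83,"qy":25,"w":10,"xv":58}
After op 18 (add /e 65): {"dq":8,"e":65,"gf":44,"kv":83,"qy":25,"w":10,"xv":58}
After op 19 (remove /gf): {"dq":8,"e":65,"kv":83,"qy":25,"w":10,"xv":58}
After op 20 (remove /qy): {"dq":8,"e":65,"kv":83,"w":10,"xv":58}
After op 21 (add /paj 17): {"dq":8,"e":65,"kv":83,"paj":17,"w":10,"xv":58}
After op 22 (remove /paj): {"dq":8,"e":65,"kv":83,"w":10,"xv":58}
After op 23 (add /qdf 71): {"dq":8,"e":65,"kv":83,"qdf":71,"w":10,"xv":58}
After op 24 (add /kv 95): {"dq":8,"e":65,"kv":95,"qdf":71,"w":10,"xv":58}
Value at /xv: 58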